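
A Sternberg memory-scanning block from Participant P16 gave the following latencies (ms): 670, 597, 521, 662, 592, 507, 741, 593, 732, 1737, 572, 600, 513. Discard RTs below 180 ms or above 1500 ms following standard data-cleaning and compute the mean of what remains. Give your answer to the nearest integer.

Excluded: 1737
Retained (n=12): Σ = 7300
Mean = 7300/12 = 608.3333

608 ms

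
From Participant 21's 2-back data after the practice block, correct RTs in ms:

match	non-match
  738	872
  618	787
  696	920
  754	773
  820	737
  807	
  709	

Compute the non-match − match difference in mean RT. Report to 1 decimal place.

M(match) = 5142/7 = 734.571
M(non-match) = 4089/5 = 817.800
Difference = 817.800 − 734.571 = 83.229 ms

83.2 ms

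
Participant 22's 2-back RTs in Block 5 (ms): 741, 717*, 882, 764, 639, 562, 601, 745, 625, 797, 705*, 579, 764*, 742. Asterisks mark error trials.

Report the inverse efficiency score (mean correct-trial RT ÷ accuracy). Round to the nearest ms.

888 ms

Correct trials (n=11): 741, 882, 764, 639, 562, 601, 745, 625, 797, 579, 742
Mean correct RT = 7677/11 = 697.9091 ms
Proportion correct = 11/14
IES = 697.9091 / (11/14) = 888.248 ms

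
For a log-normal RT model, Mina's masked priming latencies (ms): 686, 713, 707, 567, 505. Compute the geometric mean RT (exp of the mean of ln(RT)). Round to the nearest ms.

630 ms

ln(RT): 6.5309, 6.5695, 6.5610, 6.3404, 6.2246
Mean ln(RT) = 32.2263/5 = 6.44526
Geometric mean = exp(6.44526) = 629.71 ms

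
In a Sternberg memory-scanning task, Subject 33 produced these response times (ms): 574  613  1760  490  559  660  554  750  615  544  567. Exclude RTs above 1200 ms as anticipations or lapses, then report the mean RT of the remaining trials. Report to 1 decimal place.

Excluded: 1760
Retained (n=10): Σ = 5926
Mean = 5926/10 = 592.6000

592.6 ms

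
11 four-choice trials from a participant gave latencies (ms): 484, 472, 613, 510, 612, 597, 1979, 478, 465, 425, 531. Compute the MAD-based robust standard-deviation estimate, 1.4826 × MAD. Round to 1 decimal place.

Sorted: 425, 465, 472, 478, 484, 510, 531, 597, 612, 613, 1979 → median = 510
|x − 510| sorted: 0, 21, 26, 32, 38, 45, 85, 87, 102, 103, 1469 → MAD = 45
Robust SD ≈ 1.4826 × 45 = 66.717

66.7 ms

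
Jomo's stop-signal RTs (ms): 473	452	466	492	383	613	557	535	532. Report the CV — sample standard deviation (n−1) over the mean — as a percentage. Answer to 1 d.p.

13.4%

n = 9, Σ = 4503, M = 500.3333
Σ(x−M)² = 36208.000; s = √(36208.000/8) = 67.2756
CV = 67.2756 / 500.3333 = 0.13446 = 13.446%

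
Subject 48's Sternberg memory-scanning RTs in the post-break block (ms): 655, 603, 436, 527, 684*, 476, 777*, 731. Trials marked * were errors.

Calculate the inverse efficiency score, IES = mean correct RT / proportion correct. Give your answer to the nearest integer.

762 ms

Correct trials (n=6): 655, 603, 436, 527, 476, 731
Mean correct RT = 3428/6 = 571.3333 ms
Proportion correct = 6/8
IES = 571.3333 / (6/8) = 761.778 ms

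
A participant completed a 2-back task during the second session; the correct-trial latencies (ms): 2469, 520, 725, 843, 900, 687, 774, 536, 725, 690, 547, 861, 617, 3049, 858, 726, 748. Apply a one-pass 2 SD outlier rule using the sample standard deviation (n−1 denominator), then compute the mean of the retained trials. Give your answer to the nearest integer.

n = 17, ΣRT = 16275, M = 957.353
Σ(x−M)² = 7732145.88; s = √(7732145.88/16) = 695.168
Cutoffs: 957.353 ± 2·695.168 → [-433.0, 2347.7]
Outside: 2469, 3049 → excluded.
Retained (n=15): Σ = 10757, mean = 10757/15 = 717.133

717 ms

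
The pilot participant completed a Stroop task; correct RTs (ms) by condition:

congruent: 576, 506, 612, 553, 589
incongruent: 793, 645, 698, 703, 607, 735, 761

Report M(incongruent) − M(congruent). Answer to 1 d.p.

M(congruent) = 2836/5 = 567.200
M(incongruent) = 4942/7 = 706.000
Difference = 706.000 − 567.200 = 138.800 ms

138.8 ms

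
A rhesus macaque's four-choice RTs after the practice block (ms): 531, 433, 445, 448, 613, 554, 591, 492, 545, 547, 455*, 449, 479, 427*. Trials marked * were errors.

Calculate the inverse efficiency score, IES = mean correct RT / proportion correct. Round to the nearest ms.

Correct trials (n=12): 531, 433, 445, 448, 613, 554, 591, 492, 545, 547, 449, 479
Mean correct RT = 6127/12 = 510.5833 ms
Proportion correct = 12/14
IES = 510.5833 / (12/14) = 595.681 ms

596 ms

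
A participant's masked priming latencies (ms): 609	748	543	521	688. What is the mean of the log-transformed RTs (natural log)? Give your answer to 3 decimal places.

ln(RT): 6.4118, 6.6174, 6.2971, 6.2558, 6.5338
Σ ln(RT) = 32.1159
Mean = 32.1159/5 = 6.42317

6.423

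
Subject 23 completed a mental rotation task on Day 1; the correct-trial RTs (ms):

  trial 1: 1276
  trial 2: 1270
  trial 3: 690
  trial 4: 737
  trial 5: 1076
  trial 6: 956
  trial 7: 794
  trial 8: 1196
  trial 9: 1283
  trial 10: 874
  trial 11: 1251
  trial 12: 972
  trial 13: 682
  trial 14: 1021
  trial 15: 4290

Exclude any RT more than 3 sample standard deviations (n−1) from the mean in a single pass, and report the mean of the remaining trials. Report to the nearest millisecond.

1006 ms

n = 15, ΣRT = 18368, M = 1224.533
Σ(x−M)² = 10732095.73; s = √(10732095.73/14) = 875.545
Cutoffs: 1224.533 ± 3·875.545 → [-1402.1, 3851.2]
Outside: 4290 → excluded.
Retained (n=14): Σ = 14078, mean = 14078/14 = 1005.571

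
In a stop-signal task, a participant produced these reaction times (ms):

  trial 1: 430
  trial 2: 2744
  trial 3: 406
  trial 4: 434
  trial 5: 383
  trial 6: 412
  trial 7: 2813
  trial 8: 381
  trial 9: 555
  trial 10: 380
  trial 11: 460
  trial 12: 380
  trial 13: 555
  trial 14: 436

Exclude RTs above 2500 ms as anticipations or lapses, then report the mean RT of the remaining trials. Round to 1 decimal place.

434.3 ms

Excluded: 2744, 2813
Retained (n=12): Σ = 5212
Mean = 5212/12 = 434.3333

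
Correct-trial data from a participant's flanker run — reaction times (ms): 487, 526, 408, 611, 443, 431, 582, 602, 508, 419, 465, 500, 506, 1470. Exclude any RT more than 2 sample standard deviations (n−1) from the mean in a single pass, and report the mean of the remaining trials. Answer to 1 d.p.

n = 14, ΣRT = 7958, M = 568.429
Σ(x−M)² = 929999.43; s = √(929999.43/13) = 267.467
Cutoffs: 568.429 ± 2·267.467 → [33.5, 1103.4]
Outside: 1470 → excluded.
Retained (n=13): Σ = 6488, mean = 6488/13 = 499.077

499.1 ms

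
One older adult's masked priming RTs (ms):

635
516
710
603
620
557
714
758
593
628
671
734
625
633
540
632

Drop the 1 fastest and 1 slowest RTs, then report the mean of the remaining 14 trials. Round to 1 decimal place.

635.4 ms

Sorted: 516, 540, 557, 593, 603, 620, 625, 628, 632, 633, 635, 671, 710, 714, 734, 758
Drop lowest 1 (516) and highest 1 (758)
Remaining (n=14): Σ = 8895, mean = 8895/14 = 635.357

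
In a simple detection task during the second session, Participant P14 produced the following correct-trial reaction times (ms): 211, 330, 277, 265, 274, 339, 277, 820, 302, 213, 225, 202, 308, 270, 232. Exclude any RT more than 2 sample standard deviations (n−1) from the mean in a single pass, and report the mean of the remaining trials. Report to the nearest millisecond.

n = 15, ΣRT = 4545, M = 303.000
Σ(x−M)² = 311956.00; s = √(311956.00/14) = 149.273
Cutoffs: 303.000 ± 2·149.273 → [4.5, 601.5]
Outside: 820 → excluded.
Retained (n=14): Σ = 3725, mean = 3725/14 = 266.071

266 ms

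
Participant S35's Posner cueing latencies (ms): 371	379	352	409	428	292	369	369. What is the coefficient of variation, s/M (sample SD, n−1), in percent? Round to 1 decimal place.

10.9%

n = 8, Σ = 2969, M = 371.1250
Σ(x−M)² = 11366.875; s = √(11366.875/7) = 40.2969
CV = 40.2969 / 371.1250 = 0.10858 = 10.858%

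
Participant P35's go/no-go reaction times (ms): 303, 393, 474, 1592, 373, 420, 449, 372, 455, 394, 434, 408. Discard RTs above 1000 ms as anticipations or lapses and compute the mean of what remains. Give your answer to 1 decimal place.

Excluded: 1592
Retained (n=11): Σ = 4475
Mean = 4475/11 = 406.8182

406.8 ms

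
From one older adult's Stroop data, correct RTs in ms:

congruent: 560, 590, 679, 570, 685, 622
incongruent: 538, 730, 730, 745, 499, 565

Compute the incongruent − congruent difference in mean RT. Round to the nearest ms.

M(congruent) = 3706/6 = 617.667
M(incongruent) = 3807/6 = 634.500
Difference = 634.500 − 617.667 = 16.833 ms

17 ms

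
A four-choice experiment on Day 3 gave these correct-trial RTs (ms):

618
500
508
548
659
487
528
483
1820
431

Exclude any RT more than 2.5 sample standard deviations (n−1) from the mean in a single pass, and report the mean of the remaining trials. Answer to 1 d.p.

n = 10, ΣRT = 6582, M = 658.200
Σ(x−M)² = 1539703.60; s = √(1539703.60/9) = 413.616
Cutoffs: 658.200 ± 2.5·413.616 → [-375.8, 1692.2]
Outside: 1820 → excluded.
Retained (n=9): Σ = 4762, mean = 4762/9 = 529.111

529.1 ms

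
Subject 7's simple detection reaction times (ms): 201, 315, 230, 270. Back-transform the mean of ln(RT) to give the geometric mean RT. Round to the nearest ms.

250 ms

ln(RT): 5.3033, 5.7526, 5.4381, 5.5984
Mean ln(RT) = 22.0924/4 = 5.52309
Geometric mean = exp(5.52309) = 250.41 ms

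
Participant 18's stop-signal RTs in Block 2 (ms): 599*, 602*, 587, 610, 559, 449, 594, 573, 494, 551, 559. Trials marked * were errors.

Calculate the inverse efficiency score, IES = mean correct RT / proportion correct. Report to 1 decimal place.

Correct trials (n=9): 587, 610, 559, 449, 594, 573, 494, 551, 559
Mean correct RT = 4976/9 = 552.8889 ms
Proportion correct = 9/11
IES = 552.8889 / (9/11) = 675.753 ms

675.8 ms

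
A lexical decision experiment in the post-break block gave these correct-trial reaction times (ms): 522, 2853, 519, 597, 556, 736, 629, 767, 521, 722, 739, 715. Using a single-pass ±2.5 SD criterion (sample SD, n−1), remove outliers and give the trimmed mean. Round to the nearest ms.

638 ms

n = 12, ΣRT = 9876, M = 823.000
Σ(x−M)² = 4594748.00; s = √(4594748.00/11) = 646.301
Cutoffs: 823.000 ± 2.5·646.301 → [-792.8, 2438.8]
Outside: 2853 → excluded.
Retained (n=11): Σ = 7023, mean = 7023/11 = 638.455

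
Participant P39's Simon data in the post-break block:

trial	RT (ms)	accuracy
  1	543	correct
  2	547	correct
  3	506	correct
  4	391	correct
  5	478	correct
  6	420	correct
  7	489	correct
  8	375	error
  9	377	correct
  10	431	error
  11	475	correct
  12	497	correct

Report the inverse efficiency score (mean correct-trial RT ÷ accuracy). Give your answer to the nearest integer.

567 ms

Correct trials (n=10): 543, 547, 506, 391, 478, 420, 489, 377, 475, 497
Mean correct RT = 4723/10 = 472.3000 ms
Proportion correct = 10/12
IES = 472.3000 / (10/12) = 566.760 ms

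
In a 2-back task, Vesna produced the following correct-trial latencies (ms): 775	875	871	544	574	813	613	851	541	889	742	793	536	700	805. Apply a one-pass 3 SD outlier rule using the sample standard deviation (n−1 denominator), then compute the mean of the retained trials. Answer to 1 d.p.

728.1 ms

n = 15, ΣRT = 10922, M = 728.133
Σ(x−M)² = 246305.73; s = √(246305.73/14) = 132.640
Cutoffs: 728.133 ± 3·132.640 → [330.2, 1126.1]
No RTs fall outside the cutoffs; all 15 retained. Mean = 10922/15 = 728.133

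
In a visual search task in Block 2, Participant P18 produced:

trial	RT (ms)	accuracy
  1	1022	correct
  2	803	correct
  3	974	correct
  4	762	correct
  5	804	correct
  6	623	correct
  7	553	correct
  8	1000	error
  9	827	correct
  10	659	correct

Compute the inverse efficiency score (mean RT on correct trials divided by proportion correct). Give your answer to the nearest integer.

868 ms

Correct trials (n=9): 1022, 803, 974, 762, 804, 623, 553, 827, 659
Mean correct RT = 7027/9 = 780.7778 ms
Proportion correct = 9/10
IES = 780.7778 / (9/10) = 867.531 ms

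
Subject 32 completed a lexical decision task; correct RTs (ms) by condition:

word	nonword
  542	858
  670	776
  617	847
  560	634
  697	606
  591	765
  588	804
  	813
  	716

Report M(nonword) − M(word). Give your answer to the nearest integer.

M(word) = 4265/7 = 609.286
M(nonword) = 6819/9 = 757.667
Difference = 757.667 − 609.286 = 148.381 ms

148 ms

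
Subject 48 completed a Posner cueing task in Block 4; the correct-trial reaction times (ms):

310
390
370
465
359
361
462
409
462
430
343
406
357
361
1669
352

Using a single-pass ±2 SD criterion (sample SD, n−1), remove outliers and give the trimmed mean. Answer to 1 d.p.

389.1 ms

n = 16, ΣRT = 7506, M = 469.125
Σ(x−M)² = 1568063.75; s = √(1568063.75/15) = 323.323
Cutoffs: 469.125 ± 2·323.323 → [-177.5, 1115.8]
Outside: 1669 → excluded.
Retained (n=15): Σ = 5837, mean = 5837/15 = 389.133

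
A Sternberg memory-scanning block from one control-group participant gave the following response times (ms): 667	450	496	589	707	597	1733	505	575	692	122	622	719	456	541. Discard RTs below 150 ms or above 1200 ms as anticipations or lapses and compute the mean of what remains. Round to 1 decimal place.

585.8 ms

Excluded: 122, 1733
Retained (n=13): Σ = 7616
Mean = 7616/13 = 585.8462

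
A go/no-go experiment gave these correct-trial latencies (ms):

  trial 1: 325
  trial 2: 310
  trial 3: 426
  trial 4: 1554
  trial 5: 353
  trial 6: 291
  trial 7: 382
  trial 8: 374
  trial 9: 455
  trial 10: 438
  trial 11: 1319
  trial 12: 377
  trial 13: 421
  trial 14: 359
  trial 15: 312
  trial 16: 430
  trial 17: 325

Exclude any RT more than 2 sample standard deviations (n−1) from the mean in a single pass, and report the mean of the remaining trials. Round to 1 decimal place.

371.9 ms

n = 17, ΣRT = 8451, M = 497.118
Σ(x−M)² = 2066815.76; s = √(2066815.76/16) = 359.411
Cutoffs: 497.118 ± 2·359.411 → [-221.7, 1215.9]
Outside: 1319, 1554 → excluded.
Retained (n=15): Σ = 5578, mean = 5578/15 = 371.867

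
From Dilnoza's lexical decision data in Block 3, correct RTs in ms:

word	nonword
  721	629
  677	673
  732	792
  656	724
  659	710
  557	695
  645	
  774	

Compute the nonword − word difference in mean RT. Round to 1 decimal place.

M(word) = 5421/8 = 677.625
M(nonword) = 4223/6 = 703.833
Difference = 703.833 − 677.625 = 26.208 ms

26.2 ms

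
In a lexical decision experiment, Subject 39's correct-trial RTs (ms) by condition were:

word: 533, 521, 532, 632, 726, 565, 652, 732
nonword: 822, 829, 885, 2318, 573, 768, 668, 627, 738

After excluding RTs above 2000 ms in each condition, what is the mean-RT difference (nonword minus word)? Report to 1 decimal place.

127.1 ms

nonword: exclude 2318
M(word) = 4893/8 = 611.625
M(nonword) = 5910/8 = 738.750
Difference = 738.750 − 611.625 = 127.125 ms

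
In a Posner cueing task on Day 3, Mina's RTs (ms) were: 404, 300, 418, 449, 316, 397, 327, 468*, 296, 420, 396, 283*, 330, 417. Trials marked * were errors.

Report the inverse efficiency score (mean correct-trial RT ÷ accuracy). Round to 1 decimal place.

434.6 ms

Correct trials (n=12): 404, 300, 418, 449, 316, 397, 327, 296, 420, 396, 330, 417
Mean correct RT = 4470/12 = 372.5000 ms
Proportion correct = 12/14
IES = 372.5000 / (12/14) = 434.583 ms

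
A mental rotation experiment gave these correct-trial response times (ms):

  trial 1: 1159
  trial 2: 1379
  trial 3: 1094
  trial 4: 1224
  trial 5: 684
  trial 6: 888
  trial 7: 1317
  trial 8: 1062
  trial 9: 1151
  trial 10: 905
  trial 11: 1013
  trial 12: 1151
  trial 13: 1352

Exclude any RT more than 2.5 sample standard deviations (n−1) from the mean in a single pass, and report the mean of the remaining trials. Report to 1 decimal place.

1106.1 ms

n = 13, ΣRT = 14379, M = 1106.077
Σ(x−M)² = 477086.92; s = √(477086.92/12) = 199.392
Cutoffs: 1106.077 ± 2.5·199.392 → [607.6, 1604.6]
No RTs fall outside the cutoffs; all 13 retained. Mean = 14379/13 = 1106.077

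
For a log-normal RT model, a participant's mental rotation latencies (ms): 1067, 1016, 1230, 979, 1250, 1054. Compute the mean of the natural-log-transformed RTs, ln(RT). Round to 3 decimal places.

ln(RT): 6.9726, 6.9236, 7.1148, 6.8865, 7.1309, 6.9603
Σ ln(RT) = 41.9888
Mean = 41.9888/6 = 6.99813

6.998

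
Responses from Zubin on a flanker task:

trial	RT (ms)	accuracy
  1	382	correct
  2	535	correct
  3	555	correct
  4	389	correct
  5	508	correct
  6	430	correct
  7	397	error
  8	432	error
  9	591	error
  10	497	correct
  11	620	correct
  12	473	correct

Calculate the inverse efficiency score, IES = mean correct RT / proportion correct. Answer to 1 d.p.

Correct trials (n=9): 382, 535, 555, 389, 508, 430, 497, 620, 473
Mean correct RT = 4389/9 = 487.6667 ms
Proportion correct = 9/12
IES = 487.6667 / (9/12) = 650.222 ms

650.2 ms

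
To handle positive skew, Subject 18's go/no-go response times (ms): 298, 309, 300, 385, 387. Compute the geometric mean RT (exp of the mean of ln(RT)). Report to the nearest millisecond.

333 ms

ln(RT): 5.6971, 5.7333, 5.7038, 5.9532, 5.9584
Mean ln(RT) = 29.0459/5 = 5.80918
Geometric mean = exp(5.80918) = 333.34 ms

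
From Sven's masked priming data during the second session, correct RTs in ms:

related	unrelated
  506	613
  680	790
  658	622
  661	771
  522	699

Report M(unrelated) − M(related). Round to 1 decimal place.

M(related) = 3027/5 = 605.400
M(unrelated) = 3495/5 = 699.000
Difference = 699.000 − 605.400 = 93.600 ms

93.6 ms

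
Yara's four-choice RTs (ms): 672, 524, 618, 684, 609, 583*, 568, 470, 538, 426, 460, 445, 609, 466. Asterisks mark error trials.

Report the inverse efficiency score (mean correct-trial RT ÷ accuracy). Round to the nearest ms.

587 ms

Correct trials (n=13): 672, 524, 618, 684, 609, 568, 470, 538, 426, 460, 445, 609, 466
Mean correct RT = 7089/13 = 545.3077 ms
Proportion correct = 13/14
IES = 545.3077 / (13/14) = 587.254 ms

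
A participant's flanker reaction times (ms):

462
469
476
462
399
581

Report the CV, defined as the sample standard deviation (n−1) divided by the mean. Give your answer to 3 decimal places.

0.124

n = 6, Σ = 2849, M = 474.8333
Σ(x−M)² = 17386.833; s = √(17386.833/5) = 58.9692
CV = 58.9692 / 474.8333 = 0.12419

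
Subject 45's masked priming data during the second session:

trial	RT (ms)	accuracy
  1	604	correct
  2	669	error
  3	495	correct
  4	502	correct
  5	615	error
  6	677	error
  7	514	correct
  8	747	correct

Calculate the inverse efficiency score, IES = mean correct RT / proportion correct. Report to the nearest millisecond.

916 ms

Correct trials (n=5): 604, 495, 502, 514, 747
Mean correct RT = 2862/5 = 572.4000 ms
Proportion correct = 5/8
IES = 572.4000 / (5/8) = 915.840 ms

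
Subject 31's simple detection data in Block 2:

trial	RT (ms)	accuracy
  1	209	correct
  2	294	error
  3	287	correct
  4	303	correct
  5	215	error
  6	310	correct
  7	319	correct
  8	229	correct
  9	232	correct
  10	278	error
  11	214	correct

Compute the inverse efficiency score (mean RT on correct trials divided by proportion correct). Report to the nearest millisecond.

Correct trials (n=8): 209, 287, 303, 310, 319, 229, 232, 214
Mean correct RT = 2103/8 = 262.8750 ms
Proportion correct = 8/11
IES = 262.8750 / (8/11) = 361.453 ms

361 ms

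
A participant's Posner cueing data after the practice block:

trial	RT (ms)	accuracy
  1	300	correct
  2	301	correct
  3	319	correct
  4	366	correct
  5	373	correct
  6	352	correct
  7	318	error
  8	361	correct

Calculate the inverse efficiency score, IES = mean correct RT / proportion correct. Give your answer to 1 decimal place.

387.3 ms

Correct trials (n=7): 300, 301, 319, 366, 373, 352, 361
Mean correct RT = 2372/7 = 338.8571 ms
Proportion correct = 7/8
IES = 338.8571 / (7/8) = 387.265 ms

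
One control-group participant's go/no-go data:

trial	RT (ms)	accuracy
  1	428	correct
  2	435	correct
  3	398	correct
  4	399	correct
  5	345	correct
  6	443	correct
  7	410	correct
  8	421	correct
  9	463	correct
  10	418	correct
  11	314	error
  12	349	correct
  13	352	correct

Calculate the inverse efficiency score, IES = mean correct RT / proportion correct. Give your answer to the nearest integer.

Correct trials (n=12): 428, 435, 398, 399, 345, 443, 410, 421, 463, 418, 349, 352
Mean correct RT = 4861/12 = 405.0833 ms
Proportion correct = 12/13
IES = 405.0833 / (12/13) = 438.840 ms

439 ms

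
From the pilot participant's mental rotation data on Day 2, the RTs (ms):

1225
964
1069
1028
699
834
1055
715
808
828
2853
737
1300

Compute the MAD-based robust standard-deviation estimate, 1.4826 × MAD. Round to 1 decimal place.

Sorted: 699, 715, 737, 808, 828, 834, 964, 1028, 1055, 1069, 1225, 1300, 2853 → median = 964
|x − 964| sorted: 0, 64, 91, 105, 130, 136, 156, 227, 249, 261, 265, 336, 1889 → MAD = 156
Robust SD ≈ 1.4826 × 156 = 231.286

231.3 ms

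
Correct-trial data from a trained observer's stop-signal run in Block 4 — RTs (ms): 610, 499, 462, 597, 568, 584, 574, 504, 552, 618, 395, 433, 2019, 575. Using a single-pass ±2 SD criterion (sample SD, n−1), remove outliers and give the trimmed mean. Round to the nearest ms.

536 ms

n = 14, ΣRT = 8990, M = 642.143
Σ(x−M)² = 2102389.71; s = √(2102389.71/13) = 402.147
Cutoffs: 642.143 ± 2·402.147 → [-162.2, 1446.4]
Outside: 2019 → excluded.
Retained (n=13): Σ = 6971, mean = 6971/13 = 536.231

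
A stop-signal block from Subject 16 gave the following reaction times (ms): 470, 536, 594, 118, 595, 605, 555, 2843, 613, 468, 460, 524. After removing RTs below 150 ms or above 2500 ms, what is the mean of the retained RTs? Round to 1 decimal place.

Excluded: 118, 2843
Retained (n=10): Σ = 5420
Mean = 5420/10 = 542.0000

542.0 ms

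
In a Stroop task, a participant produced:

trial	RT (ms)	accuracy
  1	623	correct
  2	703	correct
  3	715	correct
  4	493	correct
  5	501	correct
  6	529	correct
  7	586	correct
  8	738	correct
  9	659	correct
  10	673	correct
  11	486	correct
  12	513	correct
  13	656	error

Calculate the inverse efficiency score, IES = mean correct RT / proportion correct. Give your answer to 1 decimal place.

651.7 ms

Correct trials (n=12): 623, 703, 715, 493, 501, 529, 586, 738, 659, 673, 486, 513
Mean correct RT = 7219/12 = 601.5833 ms
Proportion correct = 12/13
IES = 601.5833 / (12/13) = 651.715 ms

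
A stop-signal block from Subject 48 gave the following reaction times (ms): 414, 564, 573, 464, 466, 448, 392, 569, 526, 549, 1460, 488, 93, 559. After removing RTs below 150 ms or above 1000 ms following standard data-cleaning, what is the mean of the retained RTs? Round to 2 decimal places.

Excluded: 93, 1460
Retained (n=12): Σ = 6012
Mean = 6012/12 = 501.0000

501.00 ms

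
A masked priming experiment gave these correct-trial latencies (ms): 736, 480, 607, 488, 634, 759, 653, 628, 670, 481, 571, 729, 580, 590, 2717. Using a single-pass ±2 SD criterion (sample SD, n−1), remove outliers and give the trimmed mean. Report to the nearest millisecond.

615 ms

n = 15, ΣRT = 11323, M = 754.867
Σ(x−M)² = 4234495.73; s = √(4234495.73/14) = 549.967
Cutoffs: 754.867 ± 2·549.967 → [-345.1, 1854.8]
Outside: 2717 → excluded.
Retained (n=14): Σ = 8606, mean = 8606/14 = 614.714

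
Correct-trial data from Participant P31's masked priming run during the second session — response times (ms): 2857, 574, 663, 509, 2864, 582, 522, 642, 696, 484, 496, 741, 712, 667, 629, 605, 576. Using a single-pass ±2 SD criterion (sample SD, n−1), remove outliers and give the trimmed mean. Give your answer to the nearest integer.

n = 17, ΣRT = 14819, M = 871.706
Σ(x−M)² = 9057677.53; s = √(9057677.53/16) = 752.399
Cutoffs: 871.706 ± 2·752.399 → [-633.1, 2376.5]
Outside: 2857, 2864 → excluded.
Retained (n=15): Σ = 9098, mean = 9098/15 = 606.533

607 ms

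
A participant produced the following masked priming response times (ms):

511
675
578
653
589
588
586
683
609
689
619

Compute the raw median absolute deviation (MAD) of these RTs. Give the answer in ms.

31 ms

Sorted: 511, 578, 586, 588, 589, 609, 619, 653, 675, 683, 689 → median = 609
|x − 609|: 98, 66, 31, 44, 20, 21, 23, 74, 0, 80, 10
Sorted deviations: 0, 10, 20, 21, 23, 31, 44, 66, 74, 80, 98 → MAD = 31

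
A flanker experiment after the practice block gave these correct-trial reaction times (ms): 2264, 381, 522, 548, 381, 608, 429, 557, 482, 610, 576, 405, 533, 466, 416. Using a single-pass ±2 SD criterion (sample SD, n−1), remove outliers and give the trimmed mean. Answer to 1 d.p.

493.9 ms

n = 15, ΣRT = 9178, M = 611.867
Σ(x−M)² = 3011573.73; s = √(3011573.73/14) = 463.802
Cutoffs: 611.867 ± 2·463.802 → [-315.7, 1539.5]
Outside: 2264 → excluded.
Retained (n=14): Σ = 6914, mean = 6914/14 = 493.857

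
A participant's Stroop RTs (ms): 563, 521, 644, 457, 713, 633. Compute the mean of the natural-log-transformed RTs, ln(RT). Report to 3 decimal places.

ln(RT): 6.3333, 6.2558, 6.4677, 6.1247, 6.5695, 6.4505
Σ ln(RT) = 38.2014
Mean = 38.2014/6 = 6.36689

6.367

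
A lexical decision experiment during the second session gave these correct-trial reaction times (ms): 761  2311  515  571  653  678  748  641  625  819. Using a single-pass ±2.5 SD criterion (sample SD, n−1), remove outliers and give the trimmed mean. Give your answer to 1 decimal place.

n = 10, ΣRT = 8322, M = 832.200
Σ(x−M)² = 2503403.60; s = √(2503403.60/9) = 527.405
Cutoffs: 832.200 ± 2.5·527.405 → [-486.3, 2150.7]
Outside: 2311 → excluded.
Retained (n=9): Σ = 6011, mean = 6011/9 = 667.889

667.9 ms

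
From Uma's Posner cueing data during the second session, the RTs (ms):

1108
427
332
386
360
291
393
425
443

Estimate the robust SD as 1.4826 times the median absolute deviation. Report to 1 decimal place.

50.4 ms

Sorted: 291, 332, 360, 386, 393, 425, 427, 443, 1108 → median = 393
|x − 393| sorted: 0, 7, 32, 33, 34, 50, 61, 102, 715 → MAD = 34
Robust SD ≈ 1.4826 × 34 = 50.408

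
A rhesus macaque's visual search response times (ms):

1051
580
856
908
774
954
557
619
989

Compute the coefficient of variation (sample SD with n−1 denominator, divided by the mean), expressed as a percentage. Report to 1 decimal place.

23.0%

n = 9, Σ = 7288, M = 809.7778
Σ(x−M)² = 277263.556; s = √(277263.556/8) = 186.1664
CV = 186.1664 / 809.7778 = 0.22990 = 22.990%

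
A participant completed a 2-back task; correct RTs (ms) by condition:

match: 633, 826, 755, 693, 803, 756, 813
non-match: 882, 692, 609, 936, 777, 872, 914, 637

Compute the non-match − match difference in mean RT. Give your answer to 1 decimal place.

M(match) = 5279/7 = 754.143
M(non-match) = 6319/8 = 789.875
Difference = 789.875 − 754.143 = 35.732 ms

35.7 ms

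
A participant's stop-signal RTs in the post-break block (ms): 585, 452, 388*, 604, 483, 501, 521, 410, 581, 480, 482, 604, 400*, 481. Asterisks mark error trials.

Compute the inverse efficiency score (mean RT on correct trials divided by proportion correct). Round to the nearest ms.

601 ms

Correct trials (n=12): 585, 452, 604, 483, 501, 521, 410, 581, 480, 482, 604, 481
Mean correct RT = 6184/12 = 515.3333 ms
Proportion correct = 12/14
IES = 515.3333 / (12/14) = 601.222 ms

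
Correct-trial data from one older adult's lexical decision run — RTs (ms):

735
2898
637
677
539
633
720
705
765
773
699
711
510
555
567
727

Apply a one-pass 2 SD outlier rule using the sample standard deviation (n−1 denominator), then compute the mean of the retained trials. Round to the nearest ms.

n = 16, ΣRT = 12851, M = 803.188
Σ(x−M)² = 4782618.44; s = √(4782618.44/15) = 564.660
Cutoffs: 803.188 ± 2·564.660 → [-326.1, 1932.5]
Outside: 2898 → excluded.
Retained (n=15): Σ = 9953, mean = 9953/15 = 663.533

664 ms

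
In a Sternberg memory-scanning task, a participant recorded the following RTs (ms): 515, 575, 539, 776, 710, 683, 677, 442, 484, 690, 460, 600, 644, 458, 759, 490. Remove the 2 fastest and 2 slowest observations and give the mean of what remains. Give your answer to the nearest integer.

Sorted: 442, 458, 460, 484, 490, 515, 539, 575, 600, 644, 677, 683, 690, 710, 759, 776
Drop lowest 2 (442, 458) and highest 2 (759, 776)
Remaining (n=12): Σ = 7067, mean = 7067/12 = 588.917

589 ms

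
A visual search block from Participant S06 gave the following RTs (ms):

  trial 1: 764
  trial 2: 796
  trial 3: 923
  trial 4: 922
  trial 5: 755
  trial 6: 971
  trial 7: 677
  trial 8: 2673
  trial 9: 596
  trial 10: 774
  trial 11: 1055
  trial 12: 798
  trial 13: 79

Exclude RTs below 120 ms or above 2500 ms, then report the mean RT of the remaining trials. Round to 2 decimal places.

Excluded: 79, 2673
Retained (n=11): Σ = 9031
Mean = 9031/11 = 821.0000

821.00 ms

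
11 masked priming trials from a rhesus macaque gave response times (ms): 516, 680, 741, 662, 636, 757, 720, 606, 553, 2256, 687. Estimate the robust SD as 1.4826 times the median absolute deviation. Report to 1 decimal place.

90.4 ms

Sorted: 516, 553, 606, 636, 662, 680, 687, 720, 741, 757, 2256 → median = 680
|x − 680| sorted: 0, 7, 18, 40, 44, 61, 74, 77, 127, 164, 1576 → MAD = 61
Robust SD ≈ 1.4826 × 61 = 90.439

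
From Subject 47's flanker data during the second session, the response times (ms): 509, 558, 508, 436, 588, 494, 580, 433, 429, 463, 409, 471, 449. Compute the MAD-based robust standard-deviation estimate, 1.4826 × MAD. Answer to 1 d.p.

Sorted: 409, 429, 433, 436, 449, 463, 471, 494, 508, 509, 558, 580, 588 → median = 471
|x − 471| sorted: 0, 8, 22, 23, 35, 37, 38, 38, 42, 62, 87, 109, 117 → MAD = 38
Robust SD ≈ 1.4826 × 38 = 56.339

56.3 ms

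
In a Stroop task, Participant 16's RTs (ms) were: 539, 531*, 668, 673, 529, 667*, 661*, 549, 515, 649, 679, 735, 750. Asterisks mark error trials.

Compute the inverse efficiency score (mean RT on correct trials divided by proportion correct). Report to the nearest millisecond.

817 ms

Correct trials (n=10): 539, 668, 673, 529, 549, 515, 649, 679, 735, 750
Mean correct RT = 6286/10 = 628.6000 ms
Proportion correct = 10/13
IES = 628.6000 / (10/13) = 817.180 ms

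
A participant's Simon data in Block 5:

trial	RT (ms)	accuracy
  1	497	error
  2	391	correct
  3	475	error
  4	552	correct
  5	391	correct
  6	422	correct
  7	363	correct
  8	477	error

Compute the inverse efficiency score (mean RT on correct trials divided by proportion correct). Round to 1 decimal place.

Correct trials (n=5): 391, 552, 391, 422, 363
Mean correct RT = 2119/5 = 423.8000 ms
Proportion correct = 5/8
IES = 423.8000 / (5/8) = 678.080 ms

678.1 ms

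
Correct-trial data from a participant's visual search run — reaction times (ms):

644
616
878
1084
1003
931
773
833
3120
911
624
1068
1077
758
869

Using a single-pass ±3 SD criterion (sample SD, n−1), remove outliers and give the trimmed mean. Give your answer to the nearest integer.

n = 15, ΣRT = 15189, M = 1012.600
Σ(x−M)² = 5107913.60; s = √(5107913.60/14) = 604.029
Cutoffs: 1012.600 ± 3·604.029 → [-799.5, 2824.7]
Outside: 3120 → excluded.
Retained (n=14): Σ = 12069, mean = 12069/14 = 862.071

862 ms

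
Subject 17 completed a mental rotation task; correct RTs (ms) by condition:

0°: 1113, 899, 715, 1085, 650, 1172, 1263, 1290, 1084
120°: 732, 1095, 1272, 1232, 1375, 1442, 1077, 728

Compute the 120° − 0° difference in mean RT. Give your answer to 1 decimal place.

M(0°) = 9271/9 = 1030.111
M(120°) = 8953/8 = 1119.125
Difference = 1119.125 − 1030.111 = 89.014 ms

89.0 ms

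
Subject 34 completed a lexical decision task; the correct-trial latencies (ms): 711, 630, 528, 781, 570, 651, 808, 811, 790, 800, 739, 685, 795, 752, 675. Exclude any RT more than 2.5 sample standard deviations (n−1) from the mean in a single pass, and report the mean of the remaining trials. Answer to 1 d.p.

n = 15, ΣRT = 10726, M = 715.067
Σ(x−M)² = 113246.93; s = √(113246.93/14) = 89.939
Cutoffs: 715.067 ± 2.5·89.939 → [490.2, 939.9]
No RTs fall outside the cutoffs; all 15 retained. Mean = 10726/15 = 715.067

715.1 ms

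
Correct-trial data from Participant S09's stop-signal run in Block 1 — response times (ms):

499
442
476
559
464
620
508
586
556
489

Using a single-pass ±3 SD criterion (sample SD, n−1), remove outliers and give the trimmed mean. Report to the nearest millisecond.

n = 10, ΣRT = 5199, M = 519.900
Σ(x−M)² = 29874.90; s = √(29874.90/9) = 57.615
Cutoffs: 519.900 ± 3·57.615 → [347.1, 692.7]
No RTs fall outside the cutoffs; all 10 retained. Mean = 5199/10 = 519.900

520 ms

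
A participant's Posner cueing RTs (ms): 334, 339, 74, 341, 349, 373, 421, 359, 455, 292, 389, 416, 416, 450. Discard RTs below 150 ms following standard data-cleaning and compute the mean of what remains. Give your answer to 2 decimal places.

Excluded: 74
Retained (n=13): Σ = 4934
Mean = 4934/13 = 379.5385

379.54 ms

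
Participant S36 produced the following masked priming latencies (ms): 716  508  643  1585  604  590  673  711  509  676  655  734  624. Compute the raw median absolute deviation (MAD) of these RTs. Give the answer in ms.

56 ms

Sorted: 508, 509, 590, 604, 624, 643, 655, 673, 676, 711, 716, 734, 1585 → median = 655
|x − 655|: 61, 147, 12, 930, 51, 65, 18, 56, 146, 21, 0, 79, 31
Sorted deviations: 0, 12, 18, 21, 31, 51, 56, 61, 65, 79, 146, 147, 930 → MAD = 56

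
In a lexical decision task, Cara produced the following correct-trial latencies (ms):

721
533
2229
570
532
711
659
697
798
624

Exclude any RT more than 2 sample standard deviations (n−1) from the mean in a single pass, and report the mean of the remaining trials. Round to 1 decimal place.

n = 10, ΣRT = 8074, M = 807.400
Σ(x−M)² = 2313138.40; s = √(2313138.40/9) = 506.967
Cutoffs: 807.400 ± 2·506.967 → [-206.5, 1821.3]
Outside: 2229 → excluded.
Retained (n=9): Σ = 5845, mean = 5845/9 = 649.444

649.4 ms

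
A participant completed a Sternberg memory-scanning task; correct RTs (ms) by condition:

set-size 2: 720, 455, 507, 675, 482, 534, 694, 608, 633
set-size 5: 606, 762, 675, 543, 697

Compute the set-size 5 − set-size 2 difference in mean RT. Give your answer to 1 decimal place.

66.8 ms

M(set-size 2) = 5308/9 = 589.778
M(set-size 5) = 3283/5 = 656.600
Difference = 656.600 − 589.778 = 66.822 ms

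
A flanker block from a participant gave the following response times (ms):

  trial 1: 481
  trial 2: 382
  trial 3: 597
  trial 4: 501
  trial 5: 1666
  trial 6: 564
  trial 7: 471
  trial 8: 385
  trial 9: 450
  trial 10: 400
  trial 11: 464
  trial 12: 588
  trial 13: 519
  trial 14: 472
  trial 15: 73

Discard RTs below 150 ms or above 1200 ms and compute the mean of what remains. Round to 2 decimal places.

Excluded: 73, 1666
Retained (n=13): Σ = 6274
Mean = 6274/13 = 482.6154

482.62 ms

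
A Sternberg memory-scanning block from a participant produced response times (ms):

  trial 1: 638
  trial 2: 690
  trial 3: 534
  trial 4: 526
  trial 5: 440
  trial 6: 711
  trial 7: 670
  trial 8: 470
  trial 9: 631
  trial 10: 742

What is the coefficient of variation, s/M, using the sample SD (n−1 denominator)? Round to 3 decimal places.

n = 10, Σ = 6052, M = 605.2000
Σ(x−M)² = 99951.600; s = √(99951.600/9) = 105.3837
CV = 105.3837 / 605.2000 = 0.17413

0.174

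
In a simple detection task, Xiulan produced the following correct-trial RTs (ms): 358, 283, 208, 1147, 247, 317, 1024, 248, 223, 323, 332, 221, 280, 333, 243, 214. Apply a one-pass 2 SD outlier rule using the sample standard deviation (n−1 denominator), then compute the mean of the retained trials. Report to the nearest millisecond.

n = 16, ΣRT = 6001, M = 375.062
Σ(x−M)² = 1195210.94; s = √(1195210.94/15) = 282.278
Cutoffs: 375.062 ± 2·282.278 → [-189.5, 939.6]
Outside: 1024, 1147 → excluded.
Retained (n=14): Σ = 3830, mean = 3830/14 = 273.571

274 ms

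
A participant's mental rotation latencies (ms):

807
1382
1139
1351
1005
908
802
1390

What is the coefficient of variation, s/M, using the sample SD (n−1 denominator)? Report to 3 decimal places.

n = 8, Σ = 8784, M = 1098.0000
Σ(x−M)² = 448656.000; s = √(448656.000/7) = 253.1674
CV = 253.1674 / 1098.0000 = 0.23057

0.231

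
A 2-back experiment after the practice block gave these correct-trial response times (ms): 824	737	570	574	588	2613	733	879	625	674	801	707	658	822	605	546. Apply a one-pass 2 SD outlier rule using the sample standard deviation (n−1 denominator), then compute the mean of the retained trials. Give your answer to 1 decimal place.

689.5 ms

n = 16, ΣRT = 12956, M = 809.750
Σ(x−M)² = 3627983.00; s = √(3627983.00/15) = 491.798
Cutoffs: 809.750 ± 2·491.798 → [-173.8, 1793.3]
Outside: 2613 → excluded.
Retained (n=15): Σ = 10343, mean = 10343/15 = 689.533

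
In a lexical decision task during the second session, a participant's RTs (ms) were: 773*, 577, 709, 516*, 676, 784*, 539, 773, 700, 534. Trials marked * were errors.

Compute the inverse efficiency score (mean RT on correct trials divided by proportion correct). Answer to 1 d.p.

Correct trials (n=7): 577, 709, 676, 539, 773, 700, 534
Mean correct RT = 4508/7 = 644.0000 ms
Proportion correct = 7/10
IES = 644.0000 / (7/10) = 920.000 ms

920.0 ms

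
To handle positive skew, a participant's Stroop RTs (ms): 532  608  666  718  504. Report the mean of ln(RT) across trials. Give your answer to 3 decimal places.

6.397

ln(RT): 6.2766, 6.4102, 6.5013, 6.5765, 6.2226
Σ ln(RT) = 31.9872
Mean = 31.9872/5 = 6.39743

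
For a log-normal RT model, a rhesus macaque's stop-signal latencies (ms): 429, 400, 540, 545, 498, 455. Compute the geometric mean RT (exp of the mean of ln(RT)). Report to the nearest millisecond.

475 ms

ln(RT): 6.0615, 5.9915, 6.2916, 6.3008, 6.2106, 6.1203
Mean ln(RT) = 36.9762/6 = 6.16270
Geometric mean = exp(6.16270) = 474.71 ms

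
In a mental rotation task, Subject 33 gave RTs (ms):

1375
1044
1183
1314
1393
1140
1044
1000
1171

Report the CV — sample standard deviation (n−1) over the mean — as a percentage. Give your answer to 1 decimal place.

12.4%

n = 9, Σ = 10664, M = 1184.8889
Σ(x−M)² = 172216.889; s = √(172216.889/8) = 146.7212
CV = 146.7212 / 1184.8889 = 0.12383 = 12.383%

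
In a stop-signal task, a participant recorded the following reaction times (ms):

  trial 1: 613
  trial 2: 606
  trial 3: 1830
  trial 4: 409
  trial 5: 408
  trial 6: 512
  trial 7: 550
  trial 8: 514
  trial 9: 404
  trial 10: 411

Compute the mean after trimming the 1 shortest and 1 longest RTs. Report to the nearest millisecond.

Sorted: 404, 408, 409, 411, 512, 514, 550, 606, 613, 1830
Drop lowest 1 (404) and highest 1 (1830)
Remaining (n=8): Σ = 4023, mean = 4023/8 = 502.875

503 ms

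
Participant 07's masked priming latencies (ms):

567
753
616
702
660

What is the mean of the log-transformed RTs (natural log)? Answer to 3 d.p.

6.487

ln(RT): 6.3404, 6.6241, 6.4232, 6.5539, 6.4922
Σ ln(RT) = 32.4338
Mean = 32.4338/5 = 6.48677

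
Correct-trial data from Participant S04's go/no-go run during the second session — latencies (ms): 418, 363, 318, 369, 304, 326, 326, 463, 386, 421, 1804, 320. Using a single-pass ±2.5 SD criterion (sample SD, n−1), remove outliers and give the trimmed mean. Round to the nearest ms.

n = 12, ΣRT = 5818, M = 484.833
Σ(x−M)² = 1925407.67; s = √(1925407.67/11) = 418.374
Cutoffs: 484.833 ± 2.5·418.374 → [-561.1, 1530.8]
Outside: 1804 → excluded.
Retained (n=11): Σ = 4014, mean = 4014/11 = 364.909

365 ms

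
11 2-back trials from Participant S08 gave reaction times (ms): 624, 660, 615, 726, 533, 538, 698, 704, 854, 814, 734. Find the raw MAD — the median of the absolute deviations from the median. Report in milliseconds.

Sorted: 533, 538, 615, 624, 660, 698, 704, 726, 734, 814, 854 → median = 698
|x − 698|: 74, 38, 83, 28, 165, 160, 0, 6, 156, 116, 36
Sorted deviations: 0, 6, 28, 36, 38, 74, 83, 116, 156, 160, 165 → MAD = 74

74 ms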